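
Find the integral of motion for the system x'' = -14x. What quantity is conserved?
E = (x')^2 + 14x^2

Multiply the equation by x':
x' * x'' = -14x * x'
The left side is d/dt[(x')^2/2] and the right side is d/dt[-14x^2/2], so
d/dt[(x')^2/2 + 14x^2/2] = 0, i.e. (x')^2/2 + 14x^2/2 = constant.
Multiplying by 2, the integral of motion is E = (x')^2 + 14x^2.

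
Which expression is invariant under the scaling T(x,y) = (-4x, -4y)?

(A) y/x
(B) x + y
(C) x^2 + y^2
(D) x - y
A

Under the uniform scaling T(x,y) = (-4x, -4y):
Substitute the transformed coordinates into each option and compare with the original:
(A) y/x  ->  (-4y)/(-4x) = y/x   [equals y/x: invariant]
(B) x + y  ->  (-4x) + (-4y) = -4x - 4y   [differs from x + y: not invariant]
(C) x^2 + y^2  ->  (-4x)^2 + (-4y)^2 = 16x^2 + 16y^2   [differs from x^2 + y^2: not invariant]
(D) x - y  ->  (-4x) - (-4y) = -4x + 4y   [differs from x - y: not invariant]

Only option (A), y/x, is unchanged by the transformation.
The common factor -4 cancels in a ratio of coordinates, while sums, products and sums of squares pick up factors of -4 or 16.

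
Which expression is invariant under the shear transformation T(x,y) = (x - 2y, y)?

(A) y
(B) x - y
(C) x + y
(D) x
A

Under the shear T(x,y) = (x - 2y, y):
Substitute the transformed coordinates into each option and compare with the original:
(A) y  ->  (y) = y   [equals y: invariant]
(B) x - y  ->  (x - 2y) - (y) = x - 3y   [differs from x - y: not invariant]
(C) x + y  ->  (x - 2y) + (y) = x - y   [differs from x + y: not invariant]
(D) x  ->  (x - 2y) = x - 2y   [differs from x: not invariant]

Only option (A), y, is unchanged by the transformation.
A horizontal shear moves points parallel to the x-axis, so the y-coordinate (and any function of y alone) is unchanged.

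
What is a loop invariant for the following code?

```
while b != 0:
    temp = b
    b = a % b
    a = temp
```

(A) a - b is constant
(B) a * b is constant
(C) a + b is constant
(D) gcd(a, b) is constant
D

A loop invariant must hold before the first iteration and be re-established by every execution of the body.

(D) gcd(a, b) is constant: One iteration replaces (a, b) by (b, a mod b). Since a mod b = a - q*b for an integer q, any common divisor of a and b divides b and a mod b, and conversely; hence gcd(b, a mod b) = gcd(a, b). For instance (13, 4) -> (4, 1) keeps gcd = 1. At exit b = 0 and a = gcd of the original inputs.

The other options fail:
(A) a - b is constant: e.g. (a, b) = (13, 4) -> (4, 1): the difference goes from 9 to 3.
(B) a * b is constant: e.g. (a, b) = (13, 4) -> (4, 1): the product goes from 52 to 4.
(C) a + b is constant: e.g. (a, b) = (13, 4) -> (4, 1): the sum goes from 17 to 5.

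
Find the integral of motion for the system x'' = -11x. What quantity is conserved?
E = (x')^2 + 11x^2

Multiply the equation by x':
x' * x'' = -11x * x'
The left side is d/dt[(x')^2/2] and the right side is d/dt[-11x^2/2], so
d/dt[(x')^2/2 + 11x^2/2] = 0, i.e. (x')^2/2 + 11x^2/2 = constant.
Multiplying by 2, the integral of motion is E = (x')^2 + 11x^2.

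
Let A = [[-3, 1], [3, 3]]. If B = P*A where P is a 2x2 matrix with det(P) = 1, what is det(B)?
-12

By the multiplicative property of determinants, det(B) = det(P*A) = det(P) * det(A) = det(A),
so the determinant is invariant under multiplication by any determinant-1 matrix; we just need det(A).

det(A) = (-3)(3) - (1)(3) = -9 - 3 = -12

Therefore det(B) = 1 * (-12) = -12.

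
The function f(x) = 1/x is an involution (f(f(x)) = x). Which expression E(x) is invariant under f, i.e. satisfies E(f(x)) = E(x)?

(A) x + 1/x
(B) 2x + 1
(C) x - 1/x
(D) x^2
A

Replace x by f(x) = 1/x in each option and simplify. As a quick numerical cross-check, also compare E(4) with E(f(4)) = E(1/4).

(A) x + 1/x  ->  (1/x) + 1/(1/x), which simplifies back to x + 1/x; check: E(4) = 17/4, E(1/4) = 17/4.   [invariant]
(B) 2x + 1  ->  2(1/x) + 1 = (x + 2)/x; check: E(4) = 9 but E(1/4) = 3/2.   [not invariant]
(C) x - 1/x  ->  (1/x) - 1/(1/x) = -x + 1/x; check: E(4) = 15/4 but E(1/4) = -15/4.   [not invariant]
(D) x^2  ->  (1/x)^2 = x^(-2); check: E(4) = 16 but E(1/4) = 1/16.   [not invariant]

Only (A) is unchanged. E is symmetric under swapping x with f(x) = 1/x, which is exactly what an involution does.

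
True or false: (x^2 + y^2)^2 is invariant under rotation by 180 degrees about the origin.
True

Applying rotation by 180 degrees: x' = x*cos(180 degrees) - y*sin(180 degrees) = -x, y' = x*sin(180 degrees) + y*cos(180 degrees) = -y

Substituting into (x^2 + y^2)^2:
((-x)^2 + (-y)^2)^2
= x^4 + 2x^2y^2 + y^4 = (x^2 + y^2)^2

This equals the original expression (x^2 + y^2)^2, so it IS invariant.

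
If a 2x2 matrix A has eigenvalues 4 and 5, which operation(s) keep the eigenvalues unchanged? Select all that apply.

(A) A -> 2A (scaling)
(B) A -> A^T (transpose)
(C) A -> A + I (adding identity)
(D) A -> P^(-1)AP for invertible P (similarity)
B and D

Eigenvalues are preserved by:
1. Similarity transformations: A -> P^(-1)AP (same characteristic polynomial)
2. Transpose: A^T has the same eigenvalues as A

Eigenvalues are NOT preserved by:
- Adding identity: eigenvalues become 4+1, 5+1
- Scaling: eigenvalues become 8, 10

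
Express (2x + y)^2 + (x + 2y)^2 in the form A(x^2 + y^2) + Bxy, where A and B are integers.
5(x^2 + y^2) + 8xy

Expanding: (2x + y)^2 = 4x^2 + 4xy + y^2
(x + 2y)^2 = x^2 + 4xy + 4y^2
Sum = (4+1)(x^2+y^2) + 8xy = 5(x^2 + y^2) + 8xy
This is symmetric in x and y.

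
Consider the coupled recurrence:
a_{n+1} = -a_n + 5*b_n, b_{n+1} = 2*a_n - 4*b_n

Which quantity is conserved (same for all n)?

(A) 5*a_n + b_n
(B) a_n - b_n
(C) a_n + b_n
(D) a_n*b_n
C

Replace a_n by a_{n+1} = -a_n + 5*b_n and b_n by b_{n+1} = 2*a_n - 4*b_n in each option and simplify:
(A) 5*a_n + b_n  ->  5*(-a_n + 5*b_n) + (2*a_n - 4*b_n) = -3*a_n + 21*b_n   [not conserved]
(B) a_n - b_n  ->  (-a_n + 5*b_n) - (2*a_n - 4*b_n) = -3*a_n + 9*b_n   [not conserved]
(C) a_n + b_n  ->  (-a_n + 5*b_n) + (2*a_n - 4*b_n) = a_n + b_n   [conserved]
(D) a_n*b_n  ->  (-a_n + 5*b_n)*(2*a_n - 4*b_n) = -2*a_n^2 + 14*a_n*b_n - 20*b_n^2   [not conserved]

Only (C) a_n + b_n returns to itself after one step, so it is the conserved quantity.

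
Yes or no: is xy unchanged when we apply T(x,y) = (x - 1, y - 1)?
No

Substitute T(x,y) = (x - 1, y - 1) into the expression and compare with the original.

Original: xy
After applying T: (x - 1)(y - 1) = xy - x - y + 1

This differs from the original xy (difference: -x - y + 1), so the expression is NOT invariant.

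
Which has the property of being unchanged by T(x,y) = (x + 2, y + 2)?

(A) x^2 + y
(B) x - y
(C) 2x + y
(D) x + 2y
B

An expression E(x,y) is invariant under T if E(T(x,y)) = E(x,y). Here T(x,y) = (x + 2, y + 2).
Substitute the transformed coordinates into each option and compare with the original:
(A) x^2 + y  ->  (x + 2)^2 + (y + 2) = x^2 + 4x + y + 6   [differs from x^2 + y: not invariant]
(B) x - y  ->  (x + 2) - (y + 2) = x - y   [equals x - y: invariant]
(C) 2x + y  ->  2(x + 2) + (y + 2) = 2x + y + 6   [differs from 2x + y: not invariant]
(D) x + 2y  ->  (x + 2) + 2(y + 2) = x + 2y + 6   [differs from x + 2y: not invariant]

Only option (B), x - y, is unchanged by the transformation.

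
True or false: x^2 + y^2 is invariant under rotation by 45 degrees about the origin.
True

Applying rotation by 45 degrees: x' = x*cos(45 degrees) - y*sin(45 degrees) = sqrt(2)x/2 - sqrt(2)y/2, y' = x*sin(45 degrees) + y*cos(45 degrees) = sqrt(2)x/2 + sqrt(2)y/2

Substituting into x^2 + y^2:
(sqrt(2)x/2 - sqrt(2)y/2)^2 + (sqrt(2)x/2 + sqrt(2)y/2)^2
= x^2 + y^2

This equals the original expression x^2 + y^2, so it IS invariant.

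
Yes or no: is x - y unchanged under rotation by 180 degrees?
No

Applying rotation by 180 degrees: x' = x*cos(180 degrees) - y*sin(180 degrees) = -x, y' = x*sin(180 degrees) + y*cos(180 degrees) = -y

Substituting into x - y:
(-x) - (-y)
= -x + y

This differs from the original expression x - y, so it is NOT invariant.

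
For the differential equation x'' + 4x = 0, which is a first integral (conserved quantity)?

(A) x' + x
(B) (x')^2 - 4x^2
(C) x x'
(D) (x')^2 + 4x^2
D

A first integral I satisfies dI/dt = 0 along every solution. Differentiate each option and use the equation of motion:
(A) d/dt[x' + x] = x'' + x' = -4x + x', not identically 0
(B) d/dt[(x')^2 - 4x^2] = 2x'x'' - 8x x' = -16x x', not identically 0
(C) d/dt[x x'] = (x')^2 + x x'' = (x')^2 - 4x^2, not identically 0
(D) d/dt[(x')^2 + 4x^2] = 2x'x'' + 8x x' = 2x'(-4x) + 8x x' = 0

Only (D) has zero time-derivative. So the energy-like quantity (x')^2 + 4x^2 is the first integral.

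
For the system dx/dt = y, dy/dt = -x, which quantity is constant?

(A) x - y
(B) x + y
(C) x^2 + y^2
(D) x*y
C

A first integral I satisfies dI/dt = 0 along every solution. Differentiate each option and use the equation of motion:
(A) d/dt[x - y] = y - (-x) = x + y, not identically 0
(B) d/dt[x + y] = y + (-x) = y - x, not identically 0
(C) d/dt[x^2 + y^2] = 2x*dx/dt + 2y*dy/dt = 2x*y + 2y*(-x) = 0
(D) d/dt[x*y] = (dx/dt)y + x(dy/dt) = y^2 - x^2, not identically 0

Only (C) has zero time-derivative. So x^2 + y^2 (the squared radius; trajectories are circles) is the conserved quantity.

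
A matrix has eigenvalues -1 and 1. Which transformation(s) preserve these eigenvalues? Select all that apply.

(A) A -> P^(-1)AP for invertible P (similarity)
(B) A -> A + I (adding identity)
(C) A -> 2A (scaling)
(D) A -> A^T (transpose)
A and D

Eigenvalues are preserved by:
1. Similarity transformations: A -> P^(-1)AP (same characteristic polynomial)
2. Transpose: A^T has the same eigenvalues as A

Eigenvalues are NOT preserved by:
- Adding identity: eigenvalues become -1+1, 1+1
- Scaling: eigenvalues become -2, 2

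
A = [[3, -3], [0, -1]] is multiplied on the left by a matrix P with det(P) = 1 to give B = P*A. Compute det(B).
-3

By the multiplicative property of determinants, det(B) = det(P*A) = det(P) * det(A) = det(A),
so the determinant is invariant under multiplication by any determinant-1 matrix; we just need det(A).

det(A) = (3)(-1) - (-3)(0) = -3 - 0 = -3

Therefore det(B) = 1 * (-3) = -3.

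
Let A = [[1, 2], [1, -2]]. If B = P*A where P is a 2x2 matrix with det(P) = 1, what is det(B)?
-4

By the multiplicative property of determinants, det(B) = det(P*A) = det(P) * det(A) = det(A),
so the determinant is invariant under multiplication by any determinant-1 matrix; we just need det(A).

det(A) = (1)(-2) - (2)(1) = -2 - 2 = -4

Therefore det(B) = 1 * (-4) = -4.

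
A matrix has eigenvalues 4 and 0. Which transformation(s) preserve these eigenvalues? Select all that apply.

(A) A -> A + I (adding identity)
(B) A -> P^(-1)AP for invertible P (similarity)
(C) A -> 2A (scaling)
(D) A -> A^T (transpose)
B and D

Eigenvalues are preserved by:
1. Similarity transformations: A -> P^(-1)AP (same characteristic polynomial)
2. Transpose: A^T has the same eigenvalues as A

Eigenvalues are NOT preserved by:
- Adding identity: eigenvalues become 4+1, 0+1
- Scaling: eigenvalues become 8, 0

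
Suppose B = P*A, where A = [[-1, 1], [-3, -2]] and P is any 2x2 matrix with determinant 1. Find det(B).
5

By the multiplicative property of determinants, det(B) = det(P*A) = det(P) * det(A) = det(A),
so the determinant is invariant under multiplication by any determinant-1 matrix; we just need det(A).

det(A) = (-1)(-2) - (1)(-3) = 2 - (-3) = 5

Therefore det(B) = 1 * 5 = 5.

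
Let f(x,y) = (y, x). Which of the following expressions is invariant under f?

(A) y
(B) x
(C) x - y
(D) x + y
D

For f(x,y) = (y, x):
After applying f: x' = y, y' = x. So x' + y' = y + x = x + y.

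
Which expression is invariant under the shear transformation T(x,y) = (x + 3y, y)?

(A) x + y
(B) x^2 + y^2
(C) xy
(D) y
D

Under the shear T(x,y) = (x + 3y, y):
Substitute the transformed coordinates into each option and compare with the original:
(A) x + y  ->  (x + 3y) + (y) = x + 4y   [differs from x + y: not invariant]
(B) x^2 + y^2  ->  (x + 3y)^2 + (y)^2 = x^2 + 6xy + 10y^2   [differs from x^2 + y^2: not invariant]
(C) xy  ->  (x + 3y)(y) = xy + 3y^2   [differs from xy: not invariant]
(D) y  ->  (y) = y   [equals y: invariant]

Only option (D), y, is unchanged by the transformation.
A horizontal shear moves points parallel to the x-axis, so the y-coordinate (and any function of y alone) is unchanged.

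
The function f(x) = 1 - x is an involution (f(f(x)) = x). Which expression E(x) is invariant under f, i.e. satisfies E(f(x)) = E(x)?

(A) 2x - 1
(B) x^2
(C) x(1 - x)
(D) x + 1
C

Replace x by f(x) = 1 - x in each option and simplify. As a quick numerical cross-check, also compare E(5) with E(f(5)) = E(-4).

(A) 2x - 1  ->  2(1 - x) - 1 = 1 - 2x; check: E(5) = 9 but E(-4) = -9.   [not invariant]
(B) x^2  ->  (1 - x)^2 = (x - 1)^2; check: E(5) = 25 but E(-4) = 16.   [not invariant]
(C) x(1 - x)  ->  (1 - x)(1 - (1 - x)), which simplifies back to x(1 - x); check: E(5) = -20, E(-4) = -20.   [invariant]
(D) x + 1  ->  (1 - x) + 1 = 2 - x; check: E(5) = 6 but E(-4) = -3.   [not invariant]

Only (C) is unchanged. E is symmetric under swapping x with f(x) = 1 - x, which is exactly what an involution does.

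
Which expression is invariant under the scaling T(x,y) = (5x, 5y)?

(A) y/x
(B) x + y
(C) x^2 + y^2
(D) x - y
A

Under the uniform scaling T(x,y) = (5x, 5y):
Substitute the transformed coordinates into each option and compare with the original:
(A) y/x  ->  (5y)/(5x) = y/x   [equals y/x: invariant]
(B) x + y  ->  (5x) + (5y) = 5x + 5y   [differs from x + y: not invariant]
(C) x^2 + y^2  ->  (5x)^2 + (5y)^2 = 25x^2 + 25y^2   [differs from x^2 + y^2: not invariant]
(D) x - y  ->  (5x) - (5y) = 5x - 5y   [differs from x - y: not invariant]

Only option (A), y/x, is unchanged by the transformation.
The common factor 5 cancels in a ratio of coordinates, while sums, products and sums of squares pick up factors of 5 or 25.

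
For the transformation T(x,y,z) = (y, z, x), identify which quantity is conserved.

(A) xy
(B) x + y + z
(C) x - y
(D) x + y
B

Apply T(x,y,z) = (y, z, x) to each option, i.e. replace (x, y, z) by the transformed coordinates.
Substitute the transformed coordinates into each option and compare with the original:
(A) xy  ->  (y)(z) = yz   [differs from xy: not invariant]
(B) x + y + z  ->  (y) + (z) + (x) = x + y + z   [equals x + y + z: invariant]
(C) x - y  ->  (y) - (z) = y - z   [differs from x - y: not invariant]
(D) x + y  ->  (y) + (z) = y + z   [differs from x + y: not invariant]

Only option (B), x + y + z, is unchanged by the transformation.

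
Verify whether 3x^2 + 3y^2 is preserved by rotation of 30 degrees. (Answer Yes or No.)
Yes

Applying rotation by 30 degrees: x' = x*cos(30 degrees) - y*sin(30 degrees) = sqrt(3)x/2 - y/2, y' = x*sin(30 degrees) + y*cos(30 degrees) = x/2 + sqrt(3)y/2

Substituting into 3x^2 + 3y^2:
3(sqrt(3)x/2 - y/2)^2 + 3(x/2 + sqrt(3)y/2)^2
= 3x^2 + 3y^2

This equals the original expression 3x^2 + 3y^2, so it IS invariant.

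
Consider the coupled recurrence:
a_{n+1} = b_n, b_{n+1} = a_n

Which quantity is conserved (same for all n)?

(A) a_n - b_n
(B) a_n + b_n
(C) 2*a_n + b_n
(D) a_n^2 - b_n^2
B

Replace a_n by a_{n+1} = b_n and b_n by b_{n+1} = a_n in each option and simplify:
(A) a_n - b_n  ->  (b_n) - (a_n) = -a_n + b_n   [not conserved]
(B) a_n + b_n  ->  (b_n) + (a_n) = a_n + b_n   [conserved]
(C) 2*a_n + b_n  ->  2*(b_n) + (a_n) = a_n + 2*b_n   [not conserved]
(D) a_n^2 - b_n^2  ->  (b_n)^2 - (a_n)^2 = -a_n^2 + b_n^2   [not conserved]

Only (B) a_n + b_n returns to itself after one step, so it is the conserved quantity.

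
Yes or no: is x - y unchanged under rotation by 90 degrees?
No

Applying rotation by 90 degrees: x' = x*cos(90 degrees) - y*sin(90 degrees) = -y, y' = x*sin(90 degrees) + y*cos(90 degrees) = x

Substituting into x - y:
(-y) - (x)
= -x - y

This differs from the original expression x - y, so it is NOT invariant.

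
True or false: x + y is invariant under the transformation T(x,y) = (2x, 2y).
False

Substitute T(x,y) = (2x, 2y) into the expression and compare with the original.

Original: x + y
After applying T: (2x) + (2y) = 2x + 2y

This differs from the original x + y (difference: x + y), so the expression is NOT invariant.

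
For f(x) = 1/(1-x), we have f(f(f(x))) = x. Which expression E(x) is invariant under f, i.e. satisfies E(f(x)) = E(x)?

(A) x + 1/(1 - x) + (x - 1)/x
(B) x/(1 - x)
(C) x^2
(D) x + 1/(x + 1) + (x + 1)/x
A

Replace x by f(x) = 1/(1 - x) in each option and simplify. As a quick numerical cross-check, also compare E(4) with E(f(4)) = E(-1/3).

(A) x + 1/(1 - x) + (x - 1)/x  ->  (1/(1 - x)) + 1/(1 - (1/(1 - x))) + ((1/(1 - x)) - 1)/(1/(1 - x)), which simplifies back to x + 1/(1 - x) + (x - 1)/x; check: E(4) = 53/12, E(-1/3) = 53/12.   [invariant]
(B) x/(1 - x)  ->  (1/(1 - x))/(1 - (1/(1 - x))) = -1/x; check: E(4) = -4/3 but E(-1/3) = -1/4.   [not invariant]
(C) x^2  ->  (1/(1 - x))^2 = (x - 1)^(-2); check: E(4) = 16 but E(-1/3) = 1/9.   [not invariant]
(D) x + 1/(x + 1) + (x + 1)/x  ->  (1/(1 - x)) + 1/((1/(1 - x)) + 1) + ((1/(1 - x)) + 1)/(1/(1 - x)) = (-x^3 + 6x^2 - 11x + 7)/(x^2 - 3x + 2); check: E(4) = 109/20 but E(-1/3) = -5/6.   [not invariant]

Only (A) is unchanged. Indeed f(f(x)) = 1/(1 - 1/(1-x)) = (1-x)/(-x) = (x-1)/x, so E(x) = x + f(x) + f(f(x)) is the sum over the whole 3-cycle; applying f just permutes the three terms cyclically (x -> f(x) -> f(f(x)) -> x), leaving the sum unchanged.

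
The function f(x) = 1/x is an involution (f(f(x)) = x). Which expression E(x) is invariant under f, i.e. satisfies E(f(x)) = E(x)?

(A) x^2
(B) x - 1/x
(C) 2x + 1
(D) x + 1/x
D

Replace x by f(x) = 1/x in each option and simplify. As a quick numerical cross-check, also compare E(3) with E(f(3)) = E(1/3).

(A) x^2  ->  (1/x)^2 = x^(-2); check: E(3) = 9 but E(1/3) = 1/9.   [not invariant]
(B) x - 1/x  ->  (1/x) - 1/(1/x) = -x + 1/x; check: E(3) = 8/3 but E(1/3) = -8/3.   [not invariant]
(C) 2x + 1  ->  2(1/x) + 1 = (x + 2)/x; check: E(3) = 7 but E(1/3) = 5/3.   [not invariant]
(D) x + 1/x  ->  (1/x) + 1/(1/x), which simplifies back to x + 1/x; check: E(3) = 10/3, E(1/3) = 10/3.   [invariant]

Only (D) is unchanged. E is symmetric under swapping x with f(x) = 1/x, which is exactly what an involution does.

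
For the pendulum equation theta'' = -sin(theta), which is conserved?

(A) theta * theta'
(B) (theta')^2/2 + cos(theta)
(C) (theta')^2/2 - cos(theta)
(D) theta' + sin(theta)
C

A first integral I satisfies dI/dt = 0 along every solution. Differentiate each option and use the equation of motion:
(A) d/dt[theta * theta'] = (theta')^2 + theta theta'' = (theta')^2 - theta sin(theta), not identically 0
(B) d/dt[(theta')^2/2 + cos(theta)] = theta' theta'' - sin(theta) theta' = -2 theta' sin(theta), not identically 0
(C) d/dt[(theta')^2/2 - cos(theta)] = theta' theta'' + sin(theta) theta' = theta'(-sin(theta)) + theta' sin(theta) = 0
(D) d/dt[theta' + sin(theta)] = theta'' + cos(theta) theta' = -sin(theta) + theta' cos(theta), not identically 0

Only (C) has zero time-derivative. This is the total energy: kinetic (theta')^2/2 plus potential -cos(theta).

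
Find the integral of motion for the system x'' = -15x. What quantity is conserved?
E = (x')^2 + 15x^2

Multiply the equation by x':
x' * x'' = -15x * x'
The left side is d/dt[(x')^2/2] and the right side is d/dt[-15x^2/2], so
d/dt[(x')^2/2 + 15x^2/2] = 0, i.e. (x')^2/2 + 15x^2/2 = constant.
Multiplying by 2, the integral of motion is E = (x')^2 + 15x^2.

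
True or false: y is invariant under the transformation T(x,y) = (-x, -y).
False

Substitute T(x,y) = (-x, -y) into the expression and compare with the original.

Original: y
After applying T: (-y) = -y

This differs from the original y (difference: -2y), so the expression is NOT invariant.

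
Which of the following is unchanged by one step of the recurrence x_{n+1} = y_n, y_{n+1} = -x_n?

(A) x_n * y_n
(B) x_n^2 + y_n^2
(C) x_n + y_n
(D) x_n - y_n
B

For the recurrence x_{n+1} = y_n, y_{n+1} = -x_n:

x_{n+1}^2 + y_{n+1}^2 = y_n^2 + (-x_n)^2 = x_n^2 + y_n^2
The sum of squares is conserved (like energy in a harmonic oscillator).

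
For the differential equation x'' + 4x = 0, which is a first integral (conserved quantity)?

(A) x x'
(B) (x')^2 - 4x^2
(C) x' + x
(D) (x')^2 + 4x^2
D

A first integral I satisfies dI/dt = 0 along every solution. Differentiate each option and use the equation of motion:
(A) d/dt[x x'] = (x')^2 + x x'' = (x')^2 - 4x^2, not identically 0
(B) d/dt[(x')^2 - 4x^2] = 2x'x'' - 8x x' = -16x x', not identically 0
(C) d/dt[x' + x] = x'' + x' = -4x + x', not identically 0
(D) d/dt[(x')^2 + 4x^2] = 2x'x'' + 8x x' = 2x'(-4x) + 8x x' = 0

Only (D) has zero time-derivative. So the energy-like quantity (x')^2 + 4x^2 is the first integral.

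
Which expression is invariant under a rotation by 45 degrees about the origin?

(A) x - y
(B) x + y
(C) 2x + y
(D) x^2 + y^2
D

A rotation by 45 degrees sends (x, y) to (sqrt(2)x/2 - sqrt(2)y/2, sqrt(2)x/2 + sqrt(2)y/2).
Substitute the transformed coordinates into each option and compare with the original:
(A) x - y  ->  (sqrt(2)x/2 - sqrt(2)y/2) - (sqrt(2)x/2 + sqrt(2)y/2) = -sqrt(2)y   [differs from x - y: not invariant]
(B) x + y  ->  (sqrt(2)x/2 - sqrt(2)y/2) + (sqrt(2)x/2 + sqrt(2)y/2) = sqrt(2)x   [differs from x + y: not invariant]
(C) 2x + y  ->  2(sqrt(2)x/2 - sqrt(2)y/2) + (sqrt(2)x/2 + sqrt(2)y/2) = 3sqrt(2)x/2 - sqrt(2)y/2   [differs from 2x + y: not invariant]
(D) x^2 + y^2  ->  (sqrt(2)x/2 - sqrt(2)y/2)^2 + (sqrt(2)x/2 + sqrt(2)y/2)^2 = x^2 + y^2   [equals x^2 + y^2: invariant]

Only option (D), x^2 + y^2, is unchanged by the transformation.
Geometrically, x^2 + y^2 is the squared distance from the origin, which every rotation about the origin preserves.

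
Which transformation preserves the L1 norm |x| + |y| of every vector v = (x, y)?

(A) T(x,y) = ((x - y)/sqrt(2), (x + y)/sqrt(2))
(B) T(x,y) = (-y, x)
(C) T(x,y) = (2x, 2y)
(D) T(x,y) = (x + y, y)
B

A transformation preserves a norm if ||T(v)|| = ||v|| for every v; a single vector where the norm changes rules an option out.

(A) T(x,y) = ((x - y)/sqrt(2), (x + y)/sqrt(2)): v = (1, 0) has norm |1| + |0| = 1, but T(v) = (sqrt(2)/2, sqrt(2)/2) has norm sqrt(2) -- not preserved.
(B) T(x,y) = (-y, x): preserves the norm -- it only permutes the coordinates and/or flips signs, which leaves |x| + |y| unchanged.
(C) T(x,y) = (2x, 2y): v = (1, 0) has norm |1| + |0| = 1, but T(v) = (2, 0) has norm 2 -- not preserved.
(D) T(x,y) = (x + y, y): v = (0, 1) has norm |0| + |1| = 1, but T(v) = (1, 1) has norm 2 -- not preserved.

Therefore the answer is (B).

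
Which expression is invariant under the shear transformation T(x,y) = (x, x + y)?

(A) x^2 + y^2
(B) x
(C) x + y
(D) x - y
B

Under the shear T(x,y) = (x, x + y):
Substitute the transformed coordinates into each option and compare with the original:
(A) x^2 + y^2  ->  (x)^2 + (x + y)^2 = 2x^2 + 2xy + y^2   [differs from x^2 + y^2: not invariant]
(B) x  ->  (x) = x   [equals x: invariant]
(C) x + y  ->  (x) + (x + y) = 2x + y   [differs from x + y: not invariant]
(D) x - y  ->  (x) - (x + y) = -y   [differs from x - y: not invariant]

Only option (B), x, is unchanged by the transformation.
A vertical shear moves points parallel to the y-axis, so the x-coordinate (and any function of x alone) is unchanged.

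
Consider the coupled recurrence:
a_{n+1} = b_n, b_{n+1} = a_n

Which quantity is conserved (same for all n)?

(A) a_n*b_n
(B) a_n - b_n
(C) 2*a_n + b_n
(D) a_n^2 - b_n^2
A

Replace a_n by a_{n+1} = b_n and b_n by b_{n+1} = a_n in each option and simplify:
(A) a_n*b_n  ->  (b_n)*(a_n) = a_n*b_n   [conserved]
(B) a_n - b_n  ->  (b_n) - (a_n) = -a_n + b_n   [not conserved]
(C) 2*a_n + b_n  ->  2*(b_n) + (a_n) = a_n + 2*b_n   [not conserved]
(D) a_n^2 - b_n^2  ->  (b_n)^2 - (a_n)^2 = -a_n^2 + b_n^2   [not conserved]

Only (A) a_n*b_n returns to itself after one step, so it is the conserved quantity.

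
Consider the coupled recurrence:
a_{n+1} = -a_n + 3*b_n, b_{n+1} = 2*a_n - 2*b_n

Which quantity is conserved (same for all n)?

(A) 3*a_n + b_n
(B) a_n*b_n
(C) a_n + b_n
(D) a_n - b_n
C

Replace a_n by a_{n+1} = -a_n + 3*b_n and b_n by b_{n+1} = 2*a_n - 2*b_n in each option and simplify:
(A) 3*a_n + b_n  ->  3*(-a_n + 3*b_n) + (2*a_n - 2*b_n) = -a_n + 7*b_n   [not conserved]
(B) a_n*b_n  ->  (-a_n + 3*b_n)*(2*a_n - 2*b_n) = -2*a_n^2 + 8*a_n*b_n - 6*b_n^2   [not conserved]
(C) a_n + b_n  ->  (-a_n + 3*b_n) + (2*a_n - 2*b_n) = a_n + b_n   [conserved]
(D) a_n - b_n  ->  (-a_n + 3*b_n) - (2*a_n - 2*b_n) = -3*a_n + 5*b_n   [not conserved]

Only (C) a_n + b_n returns to itself after one step, so it is the conserved quantity.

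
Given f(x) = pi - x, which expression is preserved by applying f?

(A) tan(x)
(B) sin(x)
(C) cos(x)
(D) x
B

For f(x) = pi - x:
sin(pi - x) = sin(x), so sine is invariant under this transformation.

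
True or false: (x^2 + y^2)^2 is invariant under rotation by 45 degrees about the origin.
True

Applying rotation by 45 degrees: x' = x*cos(45 degrees) - y*sin(45 degrees) = sqrt(2)x/2 - sqrt(2)y/2, y' = x*sin(45 degrees) + y*cos(45 degrees) = sqrt(2)x/2 + sqrt(2)y/2

Substituting into (x^2 + y^2)^2:
((sqrt(2)x/2 - sqrt(2)y/2)^2 + (sqrt(2)x/2 + sqrt(2)y/2)^2)^2
= x^4 + 2x^2y^2 + y^4 = (x^2 + y^2)^2

This equals the original expression (x^2 + y^2)^2, so it IS invariant.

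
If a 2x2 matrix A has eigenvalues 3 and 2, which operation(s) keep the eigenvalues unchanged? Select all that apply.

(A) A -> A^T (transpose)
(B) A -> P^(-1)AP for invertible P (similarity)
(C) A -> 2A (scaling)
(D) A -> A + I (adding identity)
A and B

Eigenvalues are preserved by:
1. Similarity transformations: A -> P^(-1)AP (same characteristic polynomial)
2. Transpose: A^T has the same eigenvalues as A

Eigenvalues are NOT preserved by:
- Adding identity: eigenvalues become 3+1, 2+1
- Scaling: eigenvalues become 6, 4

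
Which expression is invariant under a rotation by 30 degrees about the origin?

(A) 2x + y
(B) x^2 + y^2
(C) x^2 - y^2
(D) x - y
B

A rotation by 30 degrees sends (x, y) to (sqrt(3)x/2 - y/2, x/2 + sqrt(3)y/2).
Substitute the transformed coordinates into each option and compare with the original:
(A) 2x + y  ->  2(sqrt(3)x/2 - y/2) + (x/2 + sqrt(3)y/2) = x/2 + sqrt(3)x - y + sqrt(3)y/2   [differs from 2x + y: not invariant]
(B) x^2 + y^2  ->  (sqrt(3)x/2 - y/2)^2 + (x/2 + sqrt(3)y/2)^2 = x^2 + y^2   [equals x^2 + y^2: invariant]
(C) x^2 - y^2  ->  (sqrt(3)x/2 - y/2)^2 - (x/2 + sqrt(3)y/2)^2 = x^2/2 - sqrt(3)xy - y^2/2   [differs from x^2 - y^2: not invariant]
(D) x - y  ->  (sqrt(3)x/2 - y/2) - (x/2 + sqrt(3)y/2) = -x/2 + sqrt(3)x/2 - sqrt(3)y/2 - y/2   [differs from x - y: not invariant]

Only option (B), x^2 + y^2, is unchanged by the transformation.
Geometrically, x^2 + y^2 is the squared distance from the origin, which every rotation about the origin preserves.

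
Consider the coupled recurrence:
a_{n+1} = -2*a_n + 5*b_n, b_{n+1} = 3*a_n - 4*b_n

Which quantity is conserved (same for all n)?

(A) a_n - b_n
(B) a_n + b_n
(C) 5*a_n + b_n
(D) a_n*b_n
B

Replace a_n by a_{n+1} = -2*a_n + 5*b_n and b_n by b_{n+1} = 3*a_n - 4*b_n in each option and simplify:
(A) a_n - b_n  ->  (-2*a_n + 5*b_n) - (3*a_n - 4*b_n) = -5*a_n + 9*b_n   [not conserved]
(B) a_n + b_n  ->  (-2*a_n + 5*b_n) + (3*a_n - 4*b_n) = a_n + b_n   [conserved]
(C) 5*a_n + b_n  ->  5*(-2*a_n + 5*b_n) + (3*a_n - 4*b_n) = -7*a_n + 21*b_n   [not conserved]
(D) a_n*b_n  ->  (-2*a_n + 5*b_n)*(3*a_n - 4*b_n) = -6*a_n^2 + 23*a_n*b_n - 20*b_n^2   [not conserved]

Only (B) a_n + b_n returns to itself after one step, so it is the conserved quantity.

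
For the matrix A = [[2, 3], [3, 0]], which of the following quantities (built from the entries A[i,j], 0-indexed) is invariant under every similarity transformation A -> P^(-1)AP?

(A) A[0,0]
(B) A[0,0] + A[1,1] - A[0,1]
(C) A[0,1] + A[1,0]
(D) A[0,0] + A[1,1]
D

A[0,0] + A[1,1] is the trace of A. By the cyclic property of the trace, tr(P^(-1)AP) = tr(APP^(-1)) = tr(A), so it is the same for every matrix similar to A.

The other combinations are not similarity invariants. For example, take P = [[1, -1], [0, 1]] (det P = 1), so P^(-1) = [[1, 1], [0, 1]] and
B = P^(-1)AP = [[5, -2], [3, -3]].
Evaluating each option on A and on B:
(A) A[0,0]: 2 for A, 5 for B -> changes
(B) A[0,0] + A[1,1] - A[0,1]: -1 for A, 4 for B -> changes
(C) A[0,1] + A[1,0]: 6 for A, 1 for B -> changes
(D) A[0,0] + A[1,1]: 2 for A, 2 for B -> unchanged

Only (D) A[0,0] + A[1,1] = 2 survives (and it does so for every P, not just this one), so it is the invariant.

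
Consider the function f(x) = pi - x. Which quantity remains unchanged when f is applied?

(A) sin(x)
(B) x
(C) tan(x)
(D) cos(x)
A

For f(x) = pi - x:
sin(pi - x) = sin(x), so sine is invariant under this transformation.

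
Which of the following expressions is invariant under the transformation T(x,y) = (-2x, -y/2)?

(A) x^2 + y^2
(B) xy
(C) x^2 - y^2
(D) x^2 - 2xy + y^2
B

An expression E(x,y) is invariant under T if E(T(x,y)) = E(x,y). Here T(x,y) = (-2x, -y/2).
Substitute the transformed coordinates into each option and compare with the original:
(A) x^2 + y^2  ->  (-2x)^2 + (-y/2)^2 = 4x^2 + y^2/4   [differs from x^2 + y^2: not invariant]
(B) xy  ->  (-2x)(-y/2) = xy   [equals xy: invariant]
(C) x^2 - y^2  ->  (-2x)^2 - (-y/2)^2 = 4x^2 - y^2/4   [differs from x^2 - y^2: not invariant]
(D) x^2 - 2xy + y^2  ->  (-2x)^2 - 2(-2x)(-y/2) + (-y/2)^2 = 4x^2 - 2xy + y^2/4   [differs from x^2 - 2xy + y^2: not invariant]

Only option (B), xy, is unchanged by the transformation.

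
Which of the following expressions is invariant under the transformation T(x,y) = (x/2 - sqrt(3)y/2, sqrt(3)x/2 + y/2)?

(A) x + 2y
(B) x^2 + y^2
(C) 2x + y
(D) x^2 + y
B

An expression E(x,y) is invariant under T if E(T(x,y)) = E(x,y). Here T(x,y) = (x/2 - sqrt(3)y/2, sqrt(3)x/2 + y/2).
Substitute the transformed coordinates into each option and compare with the original:
(A) x + 2y  ->  (x/2 - sqrt(3)y/2) + 2(sqrt(3)x/2 + y/2) = x/2 + sqrt(3)x - sqrt(3)y/2 + y   [differs from x + 2y: not invariant]
(B) x^2 + y^2  ->  (x/2 - sqrt(3)y/2)^2 + (sqrt(3)x/2 + y/2)^2 = x^2 + y^2   [equals x^2 + y^2: invariant]
(C) 2x + y  ->  2(x/2 - sqrt(3)y/2) + (sqrt(3)x/2 + y/2) = sqrt(3)x/2 + x - sqrt(3)y + y/2   [differs from 2x + y: not invariant]
(D) x^2 + y  ->  (x/2 - sqrt(3)y/2)^2 + (sqrt(3)x/2 + y/2) = x^2/4 - sqrt(3)xy/2 + sqrt(3)x/2 + 3y^2/4 + y/2   [differs from x^2 + y: not invariant]

Only option (B), x^2 + y^2, is unchanged by the transformation.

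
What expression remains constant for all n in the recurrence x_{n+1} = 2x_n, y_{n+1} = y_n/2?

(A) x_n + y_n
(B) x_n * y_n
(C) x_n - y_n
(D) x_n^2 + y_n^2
B

For the recurrence x_{n+1} = 2x_n, y_{n+1} = y_n/2:

x_{n+1} * y_{n+1} = (2x_n) * (y_n/2) = x_n * y_n
The product is conserved.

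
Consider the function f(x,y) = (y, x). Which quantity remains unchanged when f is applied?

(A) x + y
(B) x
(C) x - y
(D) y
A

For f(x,y) = (y, x):
After applying f: x' = y, y' = x. So x' + y' = y + x = x + y.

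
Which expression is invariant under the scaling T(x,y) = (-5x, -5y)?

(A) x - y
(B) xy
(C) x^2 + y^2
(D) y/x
D

Under the uniform scaling T(x,y) = (-5x, -5y):
Substitute the transformed coordinates into each option and compare with the original:
(A) x - y  ->  (-5x) - (-5y) = -5x + 5y   [differs from x - y: not invariant]
(B) xy  ->  (-5x)(-5y) = 25xy   [differs from xy: not invariant]
(C) x^2 + y^2  ->  (-5x)^2 + (-5y)^2 = 25x^2 + 25y^2   [differs from x^2 + y^2: not invariant]
(D) y/x  ->  (-5y)/(-5x) = y/x   [equals y/x: invariant]

Only option (D), y/x, is unchanged by the transformation.
The common factor -5 cancels in a ratio of coordinates, while sums, products and sums of squares pick up factors of -5 or 25.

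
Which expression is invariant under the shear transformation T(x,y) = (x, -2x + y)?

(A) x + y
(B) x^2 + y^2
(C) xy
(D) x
D

Under the shear T(x,y) = (x, -2x + y):
Substitute the transformed coordinates into each option and compare with the original:
(A) x + y  ->  (x) + (-2x + y) = -x + y   [differs from x + y: not invariant]
(B) x^2 + y^2  ->  (x)^2 + (-2x + y)^2 = 5x^2 - 4xy + y^2   [differs from x^2 + y^2: not invariant]
(C) xy  ->  (x)(-2x + y) = -2x^2 + xy   [differs from xy: not invariant]
(D) x  ->  (x) = x   [equals x: invariant]

Only option (D), x, is unchanged by the transformation.
A vertical shear moves points parallel to the y-axis, so the x-coordinate (and any function of x alone) is unchanged.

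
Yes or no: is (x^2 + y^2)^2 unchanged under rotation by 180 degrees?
Yes

Applying rotation by 180 degrees: x' = x*cos(180 degrees) - y*sin(180 degrees) = -x, y' = x*sin(180 degrees) + y*cos(180 degrees) = -y

Substituting into (x^2 + y^2)^2:
((-x)^2 + (-y)^2)^2
= x^4 + 2x^2y^2 + y^4 = (x^2 + y^2)^2

This equals the original expression (x^2 + y^2)^2, so it IS invariant.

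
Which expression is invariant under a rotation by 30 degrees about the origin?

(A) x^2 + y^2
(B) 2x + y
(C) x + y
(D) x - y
A

A rotation by 30 degrees sends (x, y) to (sqrt(3)x/2 - y/2, x/2 + sqrt(3)y/2).
Substitute the transformed coordinates into each option and compare with the original:
(A) x^2 + y^2  ->  (sqrt(3)x/2 - y/2)^2 + (x/2 + sqrt(3)y/2)^2 = x^2 + y^2   [equals x^2 + y^2: invariant]
(B) 2x + y  ->  2(sqrt(3)x/2 - y/2) + (x/2 + sqrt(3)y/2) = x/2 + sqrt(3)x - y + sqrt(3)y/2   [differs from 2x + y: not invariant]
(C) x + y  ->  (sqrt(3)x/2 - y/2) + (x/2 + sqrt(3)y/2) = x/2 + sqrt(3)x/2 - y/2 + sqrt(3)y/2   [differs from x + y: not invariant]
(D) x - y  ->  (sqrt(3)x/2 - y/2) - (x/2 + sqrt(3)y/2) = -x/2 + sqrt(3)x/2 - sqrt(3)y/2 - y/2   [differs from x - y: not invariant]

Only option (A), x^2 + y^2, is unchanged by the transformation.
Geometrically, x^2 + y^2 is the squared distance from the origin, which every rotation about the origin preserves.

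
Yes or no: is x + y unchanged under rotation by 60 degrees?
No

Applying rotation by 60 degrees: x' = x*cos(60 degrees) - y*sin(60 degrees) = x/2 - sqrt(3)y/2, y' = x*sin(60 degrees) + y*cos(60 degrees) = sqrt(3)x/2 + y/2

Substituting into x + y:
(x/2 - sqrt(3)y/2) + (sqrt(3)x/2 + y/2)
= x/2 + sqrt(3)x/2 - sqrt(3)y/2 + y/2

This differs from the original expression x + y, so it is NOT invariant.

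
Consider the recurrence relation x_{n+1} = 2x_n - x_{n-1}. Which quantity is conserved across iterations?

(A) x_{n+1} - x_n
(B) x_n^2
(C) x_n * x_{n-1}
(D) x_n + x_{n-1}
A

For the recurrence x_{n+1} = 2x_n - x_{n-1}:

If x_{n+1} = 2x_n - x_{n-1}, then:
x_{n+1} - x_n = x_n - x_{n-1}
The first difference is constant throughout the sequence.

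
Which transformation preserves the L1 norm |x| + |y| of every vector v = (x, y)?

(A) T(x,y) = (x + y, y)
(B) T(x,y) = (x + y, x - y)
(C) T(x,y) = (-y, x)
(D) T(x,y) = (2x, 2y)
C

A transformation preserves a norm if ||T(v)|| = ||v|| for every v; a single vector where the norm changes rules an option out.

(A) T(x,y) = (x + y, y): v = (0, 1) has norm |0| + |1| = 1, but T(v) = (1, 1) has norm 2 -- not preserved.
(B) T(x,y) = (x + y, x - y): v = (1, 0) has norm |1| + |0| = 1, but T(v) = (1, 1) has norm 2 -- not preserved.
(C) T(x,y) = (-y, x): preserves the norm -- it only permutes the coordinates and/or flips signs, which leaves |x| + |y| unchanged.
(D) T(x,y) = (2x, 2y): v = (1, 0) has norm |1| + |0| = 1, but T(v) = (2, 0) has norm 2 -- not preserved.

Therefore the answer is (C).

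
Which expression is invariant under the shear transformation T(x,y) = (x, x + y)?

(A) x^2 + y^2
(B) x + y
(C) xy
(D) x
D

Under the shear T(x,y) = (x, x + y):
Substitute the transformed coordinates into each option and compare with the original:
(A) x^2 + y^2  ->  (x)^2 + (x + y)^2 = 2x^2 + 2xy + y^2   [differs from x^2 + y^2: not invariant]
(B) x + y  ->  (x) + (x + y) = 2x + y   [differs from x + y: not invariant]
(C) xy  ->  (x)(x + y) = x^2 + xy   [differs from xy: not invariant]
(D) x  ->  (x) = x   [equals x: invariant]

Only option (D), x, is unchanged by the transformation.
A vertical shear moves points parallel to the y-axis, so the x-coordinate (and any function of x alone) is unchanged.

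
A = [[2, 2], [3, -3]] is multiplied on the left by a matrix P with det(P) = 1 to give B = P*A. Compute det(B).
-12

By the multiplicative property of determinants, det(B) = det(P*A) = det(P) * det(A) = det(A),
so the determinant is invariant under multiplication by any determinant-1 matrix; we just need det(A).

det(A) = (2)(-3) - (2)(3) = -6 - 6 = -12

Therefore det(B) = 1 * (-12) = -12.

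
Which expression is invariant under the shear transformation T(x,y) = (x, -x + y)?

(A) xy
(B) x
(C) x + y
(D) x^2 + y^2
B

Under the shear T(x,y) = (x, -x + y):
Substitute the transformed coordinates into each option and compare with the original:
(A) xy  ->  (x)(-x + y) = -x^2 + xy   [differs from xy: not invariant]
(B) x  ->  (x) = x   [equals x: invariant]
(C) x + y  ->  (x) + (-x + y) = y   [differs from x + y: not invariant]
(D) x^2 + y^2  ->  (x)^2 + (-x + y)^2 = 2x^2 - 2xy + y^2   [differs from x^2 + y^2: not invariant]

Only option (B), x, is unchanged by the transformation.
A vertical shear moves points parallel to the y-axis, so the x-coordinate (and any function of x alone) is unchanged.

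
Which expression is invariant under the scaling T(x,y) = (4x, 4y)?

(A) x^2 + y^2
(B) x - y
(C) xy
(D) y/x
D

Under the uniform scaling T(x,y) = (4x, 4y):
Substitute the transformed coordinates into each option and compare with the original:
(A) x^2 + y^2  ->  (4x)^2 + (4y)^2 = 16x^2 + 16y^2   [differs from x^2 + y^2: not invariant]
(B) x - y  ->  (4x) - (4y) = 4x - 4y   [differs from x - y: not invariant]
(C) xy  ->  (4x)(4y) = 16xy   [differs from xy: not invariant]
(D) y/x  ->  (4y)/(4x) = y/x   [equals y/x: invariant]

Only option (D), y/x, is unchanged by the transformation.
The common factor 4 cancels in a ratio of coordinates, while sums, products and sums of squares pick up factors of 4 or 16.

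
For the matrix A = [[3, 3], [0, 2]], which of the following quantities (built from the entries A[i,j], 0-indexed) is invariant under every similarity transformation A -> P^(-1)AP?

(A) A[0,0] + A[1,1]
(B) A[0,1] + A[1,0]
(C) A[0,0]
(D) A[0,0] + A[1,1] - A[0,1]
A

A[0,0] + A[1,1] is the trace of A. By the cyclic property of the trace, tr(P^(-1)AP) = tr(APP^(-1)) = tr(A), so it is the same for every matrix similar to A.

The other combinations are not similarity invariants. For example, take P = [[1, 1], [1, 2]] (det P = 1), so P^(-1) = [[2, -1], [-1, 1]] and
B = P^(-1)AP = [[10, 14], [-4, -5]].
Evaluating each option on A and on B:
(A) A[0,0] + A[1,1]: 5 for A, 5 for B -> unchanged
(B) A[0,1] + A[1,0]: 3 for A, 10 for B -> changes
(C) A[0,0]: 3 for A, 10 for B -> changes
(D) A[0,0] + A[1,1] - A[0,1]: 2 for A, -9 for B -> changes

Only (A) A[0,0] + A[1,1] = 5 survives (and it does so for every P, not just this one), so it is the invariant.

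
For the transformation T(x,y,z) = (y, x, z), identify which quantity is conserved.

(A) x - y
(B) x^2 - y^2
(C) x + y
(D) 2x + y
C

Apply T(x,y,z) = (y, x, z) to each option, i.e. replace (x, y, z) by the transformed coordinates.
Substitute the transformed coordinates into each option and compare with the original:
(A) x - y  ->  (y) - (x) = -x + y   [differs from x - y: not invariant]
(B) x^2 - y^2  ->  (y)^2 - (x)^2 = -x^2 + y^2   [differs from x^2 - y^2: not invariant]
(C) x + y  ->  (y) + (x) = x + y   [equals x + y: invariant]
(D) 2x + y  ->  2(y) + (x) = x + 2y   [differs from 2x + y: not invariant]

Only option (C), x + y, is unchanged by the transformation.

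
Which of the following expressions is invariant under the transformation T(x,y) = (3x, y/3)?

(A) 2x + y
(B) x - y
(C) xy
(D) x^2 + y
C

An expression E(x,y) is invariant under T if E(T(x,y)) = E(x,y). Here T(x,y) = (3x, y/3).
Substitute the transformed coordinates into each option and compare with the original:
(A) 2x + y  ->  2(3x) + (y/3) = 6x + y/3   [differs from 2x + y: not invariant]
(B) x - y  ->  (3x) - (y/3) = 3x - y/3   [differs from x - y: not invariant]
(C) xy  ->  (3x)(y/3) = xy   [equals xy: invariant]
(D) x^2 + y  ->  (3x)^2 + (y/3) = 9x^2 + y/3   [differs from x^2 + y: not invariant]

Only option (C), xy, is unchanged by the transformation.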